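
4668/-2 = -2334 + 0/1 =- 2334.00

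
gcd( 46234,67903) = 1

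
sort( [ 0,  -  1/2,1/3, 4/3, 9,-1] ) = [- 1, - 1/2,0, 1/3,4/3 , 9]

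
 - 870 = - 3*290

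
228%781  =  228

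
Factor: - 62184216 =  - 2^3 * 3^1*151^1*17159^1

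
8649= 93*93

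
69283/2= 34641 +1/2= 34641.50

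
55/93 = 55/93 = 0.59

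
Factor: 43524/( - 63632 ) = - 2^( - 2)*3^3 * 13^1*31^1  *41^(-1 )*97^( - 1)  =  - 10881/15908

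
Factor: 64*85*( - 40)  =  -2^9*5^2*17^1 = - 217600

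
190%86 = 18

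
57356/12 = 14339/3  =  4779.67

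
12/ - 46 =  - 6/23=- 0.26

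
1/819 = 1/819= 0.00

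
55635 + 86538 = 142173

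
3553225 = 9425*377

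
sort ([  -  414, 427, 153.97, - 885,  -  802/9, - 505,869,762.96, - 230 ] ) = [ - 885, -505 ,- 414, - 230, - 802/9, 153.97,427, 762.96,869] 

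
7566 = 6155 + 1411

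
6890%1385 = 1350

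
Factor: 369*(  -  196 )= -2^2*3^2*7^2 * 41^1 = -72324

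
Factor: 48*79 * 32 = 2^9*  3^1*79^1 = 121344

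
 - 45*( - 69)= 3105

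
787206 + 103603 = 890809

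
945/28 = 135/4 = 33.75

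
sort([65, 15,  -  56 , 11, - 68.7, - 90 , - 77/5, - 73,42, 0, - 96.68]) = [ - 96.68, - 90, - 73 , - 68.7, - 56,-77/5,0, 11 , 15, 42,  65] 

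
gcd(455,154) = 7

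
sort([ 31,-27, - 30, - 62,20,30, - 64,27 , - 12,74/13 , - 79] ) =[ - 79, - 64,  -  62, - 30 ,-27,-12, 74/13,20,27,  30,  31]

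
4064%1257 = 293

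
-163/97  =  - 163/97 = - 1.68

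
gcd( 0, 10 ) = 10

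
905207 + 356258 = 1261465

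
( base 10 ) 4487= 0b1000110000111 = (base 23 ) 8B2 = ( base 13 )2072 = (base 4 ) 1012013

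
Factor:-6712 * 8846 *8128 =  - 2^10*127^1 *839^1 * 4423^1 = - 482594733056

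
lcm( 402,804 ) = 804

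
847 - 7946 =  - 7099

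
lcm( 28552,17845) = 142760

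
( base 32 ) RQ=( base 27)15q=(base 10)890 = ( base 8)1572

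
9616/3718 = 2  +  1090/1859 = 2.59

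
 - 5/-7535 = 1/1507  =  0.00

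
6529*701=4576829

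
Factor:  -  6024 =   -  2^3*3^1*251^1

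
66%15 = 6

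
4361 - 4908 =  - 547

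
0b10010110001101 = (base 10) 9613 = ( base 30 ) AKD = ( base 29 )BCE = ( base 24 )GGD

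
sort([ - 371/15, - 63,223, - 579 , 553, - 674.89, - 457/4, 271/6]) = [ -674.89, - 579, - 457/4,-63, - 371/15, 271/6,  223,  553]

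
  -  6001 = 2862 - 8863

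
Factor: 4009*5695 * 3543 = 80891136465 =3^1 * 5^1 *17^1 * 19^1 * 67^1 * 211^1*1181^1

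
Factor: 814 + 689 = 3^2*167^1 = 1503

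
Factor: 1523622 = 2^1*3^1*253937^1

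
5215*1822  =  9501730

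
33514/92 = 364+13/46 = 364.28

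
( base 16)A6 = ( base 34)4U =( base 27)64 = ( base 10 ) 166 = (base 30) 5g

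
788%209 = 161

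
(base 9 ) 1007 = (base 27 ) 107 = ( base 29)PB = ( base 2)1011100000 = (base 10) 736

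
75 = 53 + 22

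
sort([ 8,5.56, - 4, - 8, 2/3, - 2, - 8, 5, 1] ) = [ - 8,-8, - 4, - 2,  2/3, 1,  5, 5.56 , 8] 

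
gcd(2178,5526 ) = 18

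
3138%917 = 387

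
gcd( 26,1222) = 26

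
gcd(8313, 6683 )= 163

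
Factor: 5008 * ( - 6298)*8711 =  -274748285024 = -  2^5*31^1*47^1  *  67^1 * 281^1*313^1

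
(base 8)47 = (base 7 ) 54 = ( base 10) 39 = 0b100111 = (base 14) 2b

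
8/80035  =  8/80035 = 0.00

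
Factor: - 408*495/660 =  - 2^1*3^2*17^1 = -306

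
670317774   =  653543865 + 16773909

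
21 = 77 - 56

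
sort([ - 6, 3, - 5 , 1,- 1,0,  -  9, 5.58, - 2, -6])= [ - 9, - 6, - 6, - 5, - 2, - 1,0,1, 3, 5.58]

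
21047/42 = 501 + 5/42 = 501.12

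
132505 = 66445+66060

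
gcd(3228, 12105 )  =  807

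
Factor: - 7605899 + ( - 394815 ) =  - 2^1*4000357^1 = - 8000714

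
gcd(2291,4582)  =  2291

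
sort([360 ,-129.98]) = [-129.98 , 360]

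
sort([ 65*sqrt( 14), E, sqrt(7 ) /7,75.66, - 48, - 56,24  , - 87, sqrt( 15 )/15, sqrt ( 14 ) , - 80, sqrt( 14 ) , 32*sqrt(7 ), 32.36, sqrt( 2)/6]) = [ - 87, - 80,-56, - 48,sqrt( 2 ) /6,sqrt(15 ) /15,sqrt(7) /7, E, sqrt(14),sqrt ( 14 ),24, 32.36,75.66, 32*sqrt( 7 ),65 *sqrt( 14 )]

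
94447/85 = 94447/85 = 1111.14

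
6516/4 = 1629 = 1629.00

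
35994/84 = 857/2 = 428.50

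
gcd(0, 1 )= 1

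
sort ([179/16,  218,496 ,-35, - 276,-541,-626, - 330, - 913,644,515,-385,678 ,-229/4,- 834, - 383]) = [ - 913, -834,-626,-541,- 385, - 383, - 330,-276, - 229/4, - 35,179/16 , 218, 496, 515, 644, 678] 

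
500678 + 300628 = 801306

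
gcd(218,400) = 2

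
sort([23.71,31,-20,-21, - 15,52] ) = [ - 21,-20,-15,23.71 , 31 , 52]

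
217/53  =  4+ 5/53 = 4.09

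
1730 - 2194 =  - 464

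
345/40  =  69/8 = 8.62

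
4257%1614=1029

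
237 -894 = - 657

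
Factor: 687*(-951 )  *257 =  - 3^2*229^1*257^1 * 317^1= - 167907609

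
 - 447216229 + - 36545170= - 483761399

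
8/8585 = 8/8585 = 0.00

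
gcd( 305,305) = 305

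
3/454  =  3/454  =  0.01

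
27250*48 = 1308000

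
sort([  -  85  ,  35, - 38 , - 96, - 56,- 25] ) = [-96, - 85, - 56,- 38, - 25, 35]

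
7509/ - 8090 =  -1+ 581/8090 = -0.93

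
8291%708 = 503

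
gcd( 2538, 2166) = 6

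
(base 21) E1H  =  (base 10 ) 6212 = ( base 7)24053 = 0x1844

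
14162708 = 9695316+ 4467392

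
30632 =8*3829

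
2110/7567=2110/7567 = 0.28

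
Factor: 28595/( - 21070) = -19/14 = -2^( - 1)*7^(-1)*19^1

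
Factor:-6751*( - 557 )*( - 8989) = - 43^1*89^1* 101^1*157^1 * 557^1 = - 33801399623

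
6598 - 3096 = 3502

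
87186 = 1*87186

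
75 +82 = 157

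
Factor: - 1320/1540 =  - 6/7  =  - 2^1 * 3^1*7^( - 1 )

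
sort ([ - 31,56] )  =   [ - 31 , 56 ]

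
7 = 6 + 1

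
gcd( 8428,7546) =98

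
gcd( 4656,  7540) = 4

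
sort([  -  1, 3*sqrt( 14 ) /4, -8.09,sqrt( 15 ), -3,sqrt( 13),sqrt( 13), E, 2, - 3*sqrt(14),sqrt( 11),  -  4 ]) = [-3*sqrt(14 ), - 8.09, - 4, - 3, -1,2,E,3*sqrt( 14 ) /4,sqrt(11) , sqrt( 13 ),sqrt ( 13 ),sqrt( 15) ]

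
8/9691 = 8/9691 = 0.00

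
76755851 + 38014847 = 114770698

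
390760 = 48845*8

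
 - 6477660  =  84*( - 77115 )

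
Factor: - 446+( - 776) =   -  2^1 * 13^1*47^1 = -  1222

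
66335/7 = 9476 + 3/7 = 9476.43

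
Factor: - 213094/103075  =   - 2^1*5^( - 2)*19^( - 1) * 491^1 = - 982/475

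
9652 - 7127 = 2525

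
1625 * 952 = 1547000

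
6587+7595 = 14182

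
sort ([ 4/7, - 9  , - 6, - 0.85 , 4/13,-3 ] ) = [  -  9,-6, - 3, - 0.85,4/13, 4/7] 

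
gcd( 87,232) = 29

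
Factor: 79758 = 2^1*3^3 * 7^1 * 211^1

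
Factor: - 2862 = - 2^1*3^3*53^1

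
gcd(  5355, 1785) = 1785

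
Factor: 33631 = 13^2*199^1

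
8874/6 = 1479=1479.00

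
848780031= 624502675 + 224277356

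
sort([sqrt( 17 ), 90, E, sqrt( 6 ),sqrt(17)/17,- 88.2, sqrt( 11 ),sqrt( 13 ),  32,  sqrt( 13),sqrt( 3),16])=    [-88.2, sqrt ( 17)/17,  sqrt ( 3),  sqrt(6), E, sqrt(11 ), sqrt( 13 ) , sqrt(13),sqrt( 17 ), 16, 32, 90] 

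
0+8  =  8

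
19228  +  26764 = 45992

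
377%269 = 108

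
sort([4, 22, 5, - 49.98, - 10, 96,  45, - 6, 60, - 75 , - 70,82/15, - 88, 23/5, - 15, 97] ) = [ - 88, - 75, - 70, - 49.98, - 15, - 10, - 6, 4, 23/5, 5, 82/15 , 22,45, 60, 96, 97 ]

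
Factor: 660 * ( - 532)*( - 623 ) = 218747760 = 2^4*3^1*5^1 * 7^2 * 11^1*19^1 * 89^1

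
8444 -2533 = 5911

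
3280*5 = 16400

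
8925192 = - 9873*( - 904)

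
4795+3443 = 8238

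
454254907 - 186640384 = 267614523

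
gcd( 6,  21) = 3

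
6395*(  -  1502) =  - 9605290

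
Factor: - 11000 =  - 2^3*5^3*11^1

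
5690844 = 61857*92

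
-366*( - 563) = 206058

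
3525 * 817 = 2879925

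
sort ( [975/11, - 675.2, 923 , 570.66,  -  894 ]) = [-894,- 675.2,975/11, 570.66,923 ]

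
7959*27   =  214893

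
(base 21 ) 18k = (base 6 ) 2525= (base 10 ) 629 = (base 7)1556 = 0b1001110101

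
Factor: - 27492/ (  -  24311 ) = 2^2*3^1*7^ ( - 1 )*23^( - 1) *29^1*79^1*151^( - 1 ) 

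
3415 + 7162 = 10577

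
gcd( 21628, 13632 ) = 4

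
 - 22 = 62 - 84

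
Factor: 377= 13^1*29^1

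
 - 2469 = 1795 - 4264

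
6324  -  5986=338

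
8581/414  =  8581/414 = 20.73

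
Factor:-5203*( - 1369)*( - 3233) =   -  11^2*37^2*43^1*53^1*61^1  =  - 23028358331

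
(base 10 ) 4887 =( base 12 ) 29b3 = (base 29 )5nf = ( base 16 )1317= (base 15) 16ac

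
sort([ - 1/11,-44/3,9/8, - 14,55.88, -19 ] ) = [-19,-44/3,-14, - 1/11, 9/8,55.88 ] 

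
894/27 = 298/9 =33.11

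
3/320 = 3/320 = 0.01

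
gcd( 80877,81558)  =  3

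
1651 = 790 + 861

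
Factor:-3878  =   - 2^1*7^1*277^1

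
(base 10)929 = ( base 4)32201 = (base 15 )41E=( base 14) 4A5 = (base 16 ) 3A1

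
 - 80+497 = 417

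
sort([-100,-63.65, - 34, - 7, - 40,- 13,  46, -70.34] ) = [ - 100, - 70.34, - 63.65, - 40, - 34, - 13, - 7,46 ] 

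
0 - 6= -6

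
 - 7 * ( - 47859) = 335013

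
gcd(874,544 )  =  2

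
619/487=1 + 132/487 =1.27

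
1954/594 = 3 + 86/297= 3.29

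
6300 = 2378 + 3922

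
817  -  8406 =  - 7589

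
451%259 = 192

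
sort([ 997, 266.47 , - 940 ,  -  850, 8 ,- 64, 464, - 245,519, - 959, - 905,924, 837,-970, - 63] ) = [-970,-959,-940 , - 905, - 850,-245 , - 64,  -  63, 8, 266.47,464,  519,837, 924,  997 ]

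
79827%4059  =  2706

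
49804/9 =5533 + 7/9 = 5533.78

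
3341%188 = 145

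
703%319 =65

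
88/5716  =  22/1429 = 0.02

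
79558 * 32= 2545856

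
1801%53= 52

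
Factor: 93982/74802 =49/39  =  3^(-1)*7^2*13^( - 1)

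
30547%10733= 9081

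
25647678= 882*29079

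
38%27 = 11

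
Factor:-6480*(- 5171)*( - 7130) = - 2^5*3^4*5^2*23^1*31^1*5171^1  =  -  238912610400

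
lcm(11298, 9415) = 56490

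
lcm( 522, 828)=24012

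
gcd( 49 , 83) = 1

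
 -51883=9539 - 61422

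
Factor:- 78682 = -2^1*  39341^1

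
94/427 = 94/427 = 0.22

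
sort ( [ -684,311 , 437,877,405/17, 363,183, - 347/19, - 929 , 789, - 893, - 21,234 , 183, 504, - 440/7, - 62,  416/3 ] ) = [ - 929 ,-893, - 684, - 440/7, - 62, - 21,-347/19 , 405/17, 416/3,183, 183,234, 311,363, 437 , 504, 789,877]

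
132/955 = 132/955 = 0.14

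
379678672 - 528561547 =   -  148882875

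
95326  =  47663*2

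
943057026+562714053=1505771079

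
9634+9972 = 19606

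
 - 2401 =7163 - 9564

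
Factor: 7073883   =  3^2*29^1*27103^1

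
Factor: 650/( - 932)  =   - 2^( - 1)*5^2*13^1*233^( - 1) = -325/466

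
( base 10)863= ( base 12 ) 5bb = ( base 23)1ec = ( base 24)1BN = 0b1101011111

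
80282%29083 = 22116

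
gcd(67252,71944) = 1564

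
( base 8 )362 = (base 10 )242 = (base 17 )E4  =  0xf2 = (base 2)11110010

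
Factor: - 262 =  - 2^1*131^1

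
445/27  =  445/27 = 16.48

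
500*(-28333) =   -  14166500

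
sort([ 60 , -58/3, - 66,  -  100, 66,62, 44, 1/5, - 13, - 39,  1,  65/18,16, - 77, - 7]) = [ - 100,-77,  -  66, - 39, - 58/3, - 13,-7,1/5,1, 65/18,16,44 , 60,62,66 ]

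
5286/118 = 2643/59=44.80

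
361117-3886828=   -  3525711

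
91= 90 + 1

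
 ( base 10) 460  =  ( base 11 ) 389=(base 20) 130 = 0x1CC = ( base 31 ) EQ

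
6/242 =3/121 = 0.02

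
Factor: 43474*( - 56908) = - 2^3 * 41^1*347^1 *21737^1 = - 2474018392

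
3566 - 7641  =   - 4075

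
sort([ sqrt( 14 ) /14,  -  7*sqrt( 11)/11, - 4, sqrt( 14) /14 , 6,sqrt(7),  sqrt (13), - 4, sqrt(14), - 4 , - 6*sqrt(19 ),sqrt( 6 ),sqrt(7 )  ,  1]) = [ - 6*sqrt(19),-4, - 4, - 4,-7*sqrt ( 11) /11,  sqrt (14)/14,sqrt(14 ) /14,1,sqrt(6 ),sqrt ( 7),sqrt(7 ) , sqrt( 13 ),sqrt( 14), 6]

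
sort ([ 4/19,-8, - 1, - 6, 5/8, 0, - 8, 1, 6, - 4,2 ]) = [  -  8,-8,  -  6, - 4, - 1,  0, 4/19, 5/8, 1,2 , 6 ] 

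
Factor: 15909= 3^1 * 5303^1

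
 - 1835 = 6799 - 8634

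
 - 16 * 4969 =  -79504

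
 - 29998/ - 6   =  14999/3 = 4999.67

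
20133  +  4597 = 24730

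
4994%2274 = 446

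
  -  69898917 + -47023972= - 116922889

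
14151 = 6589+7562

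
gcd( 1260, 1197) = 63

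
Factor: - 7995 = -3^1*5^1*13^1 * 41^1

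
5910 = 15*394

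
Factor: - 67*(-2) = 134= 2^1*67^1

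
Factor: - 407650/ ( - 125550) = 263/81 = 3^( -4 )*263^1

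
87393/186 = 469 + 53/62 = 469.85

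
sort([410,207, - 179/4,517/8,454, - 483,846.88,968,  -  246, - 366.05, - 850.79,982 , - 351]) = [ - 850.79,-483,-366.05,  -  351  , - 246, - 179/4,517/8,207,410, 454,846.88, 968,982]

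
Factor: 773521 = 7^1*110503^1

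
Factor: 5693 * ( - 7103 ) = -5693^1*7103^1 =- 40437379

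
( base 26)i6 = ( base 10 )474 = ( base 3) 122120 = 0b111011010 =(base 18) 186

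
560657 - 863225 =-302568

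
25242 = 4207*6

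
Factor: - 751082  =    -  2^1*283^1*1327^1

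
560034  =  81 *6914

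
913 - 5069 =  - 4156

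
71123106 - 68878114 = 2244992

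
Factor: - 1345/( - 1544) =2^( - 3 )*5^1*193^ ( - 1)*269^1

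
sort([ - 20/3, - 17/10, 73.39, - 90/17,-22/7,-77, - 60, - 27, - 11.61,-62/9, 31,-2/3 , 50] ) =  [ - 77,-60,-27, - 11.61, -62/9, - 20/3,-90/17, - 22/7,  -  17/10,-2/3,31,50, 73.39 ] 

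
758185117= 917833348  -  159648231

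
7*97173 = 680211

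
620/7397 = 620/7397=0.08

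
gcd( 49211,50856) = 1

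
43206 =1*43206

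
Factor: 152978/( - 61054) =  - 223/89 =- 89^ ( - 1)*223^1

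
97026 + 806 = 97832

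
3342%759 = 306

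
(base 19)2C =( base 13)3b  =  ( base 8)62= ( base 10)50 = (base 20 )2a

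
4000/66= 2000/33 = 60.61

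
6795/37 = 183 + 24/37 = 183.65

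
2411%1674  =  737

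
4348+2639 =6987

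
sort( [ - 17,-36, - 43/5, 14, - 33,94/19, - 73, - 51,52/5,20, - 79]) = [ - 79, - 73, - 51, - 36, - 33, - 17, - 43/5,94/19,52/5, 14, 20] 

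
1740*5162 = 8981880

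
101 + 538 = 639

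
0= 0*9254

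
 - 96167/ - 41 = 2345+22/41 = 2345.54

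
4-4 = 0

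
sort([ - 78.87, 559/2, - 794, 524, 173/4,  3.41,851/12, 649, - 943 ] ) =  [ - 943, - 794, - 78.87, 3.41, 173/4,  851/12, 559/2,524, 649 ] 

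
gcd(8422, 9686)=2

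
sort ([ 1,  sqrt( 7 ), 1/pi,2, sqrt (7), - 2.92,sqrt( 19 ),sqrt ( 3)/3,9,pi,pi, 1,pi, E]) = [ - 2.92,1/pi , sqrt( 3)/3,1,1, 2, sqrt(7 ), sqrt( 7 ),E, pi, pi,pi,  sqrt( 19 ), 9]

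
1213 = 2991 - 1778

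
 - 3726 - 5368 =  - 9094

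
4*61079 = 244316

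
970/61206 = 485/30603 =0.02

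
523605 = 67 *7815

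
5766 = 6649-883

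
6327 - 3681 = 2646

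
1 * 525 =525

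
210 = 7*30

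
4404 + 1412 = 5816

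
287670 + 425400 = 713070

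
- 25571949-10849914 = -36421863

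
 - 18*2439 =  - 43902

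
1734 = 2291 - 557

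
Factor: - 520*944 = -490880 = - 2^7 * 5^1*13^1  *59^1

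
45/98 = 45/98 = 0.46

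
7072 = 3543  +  3529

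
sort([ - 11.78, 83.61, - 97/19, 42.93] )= [-11.78, - 97/19, 42.93, 83.61 ]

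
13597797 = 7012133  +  6585664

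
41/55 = 41/55 = 0.75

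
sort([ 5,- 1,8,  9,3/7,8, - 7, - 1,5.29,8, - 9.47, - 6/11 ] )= [ - 9.47, - 7,- 1, - 1, - 6/11, 3/7, 5,5.29, 8, 8,  8, 9]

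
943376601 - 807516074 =135860527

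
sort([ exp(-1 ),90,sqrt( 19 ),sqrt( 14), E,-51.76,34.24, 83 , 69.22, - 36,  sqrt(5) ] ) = [ - 51.76, - 36, exp( - 1),sqrt(5 ),E , sqrt(14), sqrt ( 19),34.24, 69.22,83, 90 ]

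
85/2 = 42+ 1/2 = 42.50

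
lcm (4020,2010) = 4020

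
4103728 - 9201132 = - 5097404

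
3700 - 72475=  - 68775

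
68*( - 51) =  - 3468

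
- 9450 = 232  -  9682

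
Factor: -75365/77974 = -2^(-1)*5^1*13^( - 1)*2999^ ( -1 )*15073^1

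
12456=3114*4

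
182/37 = 182/37= 4.92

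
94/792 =47/396 = 0.12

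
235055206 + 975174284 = 1210229490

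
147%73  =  1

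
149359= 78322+71037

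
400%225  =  175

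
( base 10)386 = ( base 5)3021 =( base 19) 116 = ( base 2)110000010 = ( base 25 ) fb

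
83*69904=5802032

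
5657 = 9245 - 3588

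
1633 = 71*23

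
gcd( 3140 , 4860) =20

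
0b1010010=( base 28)2q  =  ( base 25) 37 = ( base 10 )82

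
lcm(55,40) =440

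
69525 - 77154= - 7629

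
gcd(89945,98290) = 5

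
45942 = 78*589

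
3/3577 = 3/3577 = 0.00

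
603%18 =9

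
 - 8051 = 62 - 8113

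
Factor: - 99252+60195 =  - 39057 =- 3^1*47^1 * 277^1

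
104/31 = 104/31 = 3.35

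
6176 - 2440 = 3736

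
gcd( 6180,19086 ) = 6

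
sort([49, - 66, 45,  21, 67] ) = [ -66,21, 45,49,67] 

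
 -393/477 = -1 + 28/159 = - 0.82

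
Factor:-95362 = -2^1*47681^1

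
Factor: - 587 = -587^1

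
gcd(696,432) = 24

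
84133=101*833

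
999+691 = 1690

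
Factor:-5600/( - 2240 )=2^(-1)* 5^1 = 5/2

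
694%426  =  268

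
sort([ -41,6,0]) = [ - 41,0,6]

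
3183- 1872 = 1311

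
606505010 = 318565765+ 287939245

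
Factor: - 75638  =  -2^1*59^1*641^1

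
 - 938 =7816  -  8754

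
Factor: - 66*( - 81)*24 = 128304= 2^4 * 3^6*11^1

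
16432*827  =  13589264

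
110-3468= - 3358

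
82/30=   41/15 = 2.73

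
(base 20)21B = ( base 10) 831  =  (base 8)1477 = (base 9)1123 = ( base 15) 3A6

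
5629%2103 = 1423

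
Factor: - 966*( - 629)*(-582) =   -  353631348 = - 2^2*3^2*7^1*17^1*23^1*37^1*97^1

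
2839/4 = 709+3/4 = 709.75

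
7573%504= 13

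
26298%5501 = 4294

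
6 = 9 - 3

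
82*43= 3526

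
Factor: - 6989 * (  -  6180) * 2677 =2^2*3^1*5^1*29^1 * 103^1*241^1*2677^1 = 115625037540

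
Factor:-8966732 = - 2^2*71^1*31573^1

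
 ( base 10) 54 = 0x36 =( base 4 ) 312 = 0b110110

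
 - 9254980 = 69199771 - 78454751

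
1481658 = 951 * 1558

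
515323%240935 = 33453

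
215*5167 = 1110905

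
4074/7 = 582  =  582.00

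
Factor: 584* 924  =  539616 = 2^5*3^1 * 7^1*11^1*73^1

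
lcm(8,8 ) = 8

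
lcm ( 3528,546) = 45864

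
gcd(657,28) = 1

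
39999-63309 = -23310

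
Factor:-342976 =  - 2^6* 23^1*233^1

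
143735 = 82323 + 61412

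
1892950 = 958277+934673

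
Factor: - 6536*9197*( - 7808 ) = 2^10*17^1*19^1*43^1 * 61^1* 541^1 = 469351310336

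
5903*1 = 5903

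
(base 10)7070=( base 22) ed8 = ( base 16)1b9e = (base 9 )10625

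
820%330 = 160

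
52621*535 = 28152235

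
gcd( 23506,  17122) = 14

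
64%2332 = 64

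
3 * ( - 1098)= - 3294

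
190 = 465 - 275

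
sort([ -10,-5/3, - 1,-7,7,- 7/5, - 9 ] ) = [-10, - 9,-7,-5/3, - 7/5,-1, 7 ] 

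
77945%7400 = 3945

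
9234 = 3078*3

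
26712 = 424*63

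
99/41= 99/41 = 2.41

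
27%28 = 27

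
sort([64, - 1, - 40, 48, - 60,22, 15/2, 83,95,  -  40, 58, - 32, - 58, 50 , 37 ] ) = [ - 60, - 58, - 40  , - 40, - 32, - 1, 15/2,22,37,48 , 50, 58 , 64, 83 , 95]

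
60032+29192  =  89224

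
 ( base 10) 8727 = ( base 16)2217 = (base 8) 21027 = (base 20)11G7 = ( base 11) 6614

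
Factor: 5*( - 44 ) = - 220 = -2^2  *5^1*11^1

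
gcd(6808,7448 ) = 8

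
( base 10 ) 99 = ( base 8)143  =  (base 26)3L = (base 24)43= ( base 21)4f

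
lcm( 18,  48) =144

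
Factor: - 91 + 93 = 2  =  2^1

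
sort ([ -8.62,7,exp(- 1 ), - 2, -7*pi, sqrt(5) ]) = [  -  7*pi,- 8.62,-2, exp( -1 ),sqrt( 5 ),  7]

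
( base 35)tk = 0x40B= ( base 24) 1J3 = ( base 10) 1035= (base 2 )10000001011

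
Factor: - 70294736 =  - 2^4*97^1  *  45293^1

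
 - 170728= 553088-723816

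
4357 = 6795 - 2438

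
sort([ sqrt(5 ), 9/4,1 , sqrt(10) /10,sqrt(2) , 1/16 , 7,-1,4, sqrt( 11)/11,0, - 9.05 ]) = [- 9.05, - 1,0, 1/16,  sqrt(11 ) /11, sqrt(10)/10,1 , sqrt(2), sqrt( 5),9/4 , 4,  7]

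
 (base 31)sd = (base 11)731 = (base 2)1101110001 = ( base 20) 241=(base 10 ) 881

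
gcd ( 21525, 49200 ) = 3075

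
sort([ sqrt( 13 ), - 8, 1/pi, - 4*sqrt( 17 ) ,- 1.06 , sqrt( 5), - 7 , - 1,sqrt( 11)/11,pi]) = [-4*sqrt(17) ,-8, - 7,-1.06,  -  1, sqrt (11) /11,  1/pi,sqrt(5 ),pi,sqrt(13 ) ]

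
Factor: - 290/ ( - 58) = 5^1 = 5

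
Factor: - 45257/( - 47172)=2^( - 2)* 3^ ( - 1 )*167^1*271^1 * 3931^ ( - 1 ) 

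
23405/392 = 59  +  277/392 = 59.71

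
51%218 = 51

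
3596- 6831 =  - 3235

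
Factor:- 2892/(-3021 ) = 964/1007 = 2^2*19^ ( - 1 ) * 53^( - 1) * 241^1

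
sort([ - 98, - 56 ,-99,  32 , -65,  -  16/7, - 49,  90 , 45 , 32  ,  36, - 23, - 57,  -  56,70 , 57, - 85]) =[-99,-98, - 85 , - 65, - 57, - 56, - 56 ,  -  49, - 23, - 16/7, 32,32,36,  45, 57,70,  90 ] 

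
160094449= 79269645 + 80824804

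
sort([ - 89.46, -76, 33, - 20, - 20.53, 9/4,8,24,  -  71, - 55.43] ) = [ - 89.46,-76,  -  71, - 55.43, - 20.53, - 20, 9/4,8, 24,33] 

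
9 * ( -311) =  - 2799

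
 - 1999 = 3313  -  5312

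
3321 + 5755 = 9076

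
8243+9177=17420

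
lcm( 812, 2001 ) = 56028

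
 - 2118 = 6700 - 8818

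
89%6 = 5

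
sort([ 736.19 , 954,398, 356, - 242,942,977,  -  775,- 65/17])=[ - 775,-242,-65/17,356,398,736.19,942, 954,977]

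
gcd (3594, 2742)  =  6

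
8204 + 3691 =11895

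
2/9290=1/4645 = 0.00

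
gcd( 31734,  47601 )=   15867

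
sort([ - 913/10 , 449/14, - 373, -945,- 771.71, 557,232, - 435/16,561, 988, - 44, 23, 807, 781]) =[ - 945, - 771.71, - 373, - 913/10, - 44,-435/16, 23, 449/14,  232, 557,561,781, 807,988]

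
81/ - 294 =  - 27/98 = - 0.28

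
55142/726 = 27571/363 = 75.95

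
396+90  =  486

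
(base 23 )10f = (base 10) 544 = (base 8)1040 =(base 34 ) G0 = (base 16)220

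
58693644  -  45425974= 13267670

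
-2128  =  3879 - 6007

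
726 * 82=59532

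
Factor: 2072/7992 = 3^ (-3 ) * 7^1 = 7/27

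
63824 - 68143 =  - 4319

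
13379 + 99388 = 112767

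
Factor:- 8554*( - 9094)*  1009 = 78490186684   =  2^2*7^1*13^1*47^1*1009^1*4547^1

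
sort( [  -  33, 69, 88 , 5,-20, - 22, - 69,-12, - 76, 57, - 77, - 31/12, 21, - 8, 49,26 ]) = [  -  77,  -  76, - 69, - 33, - 22, - 20, - 12, - 8,  -  31/12, 5, 21,26, 49, 57,69, 88]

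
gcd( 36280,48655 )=5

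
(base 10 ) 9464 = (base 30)afe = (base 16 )24f8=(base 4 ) 2103320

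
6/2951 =6/2951 =0.00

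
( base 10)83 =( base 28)2R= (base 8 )123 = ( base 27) 32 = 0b1010011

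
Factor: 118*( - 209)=-24662= - 2^1*11^1*19^1*59^1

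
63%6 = 3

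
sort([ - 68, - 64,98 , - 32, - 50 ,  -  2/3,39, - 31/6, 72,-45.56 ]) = [ - 68, - 64,-50, - 45.56, - 32, - 31/6 , - 2/3,39,72, 98 ] 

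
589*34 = 20026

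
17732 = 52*341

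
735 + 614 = 1349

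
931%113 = 27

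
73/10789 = 73/10789 = 0.01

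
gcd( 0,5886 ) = 5886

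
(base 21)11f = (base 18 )189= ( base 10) 477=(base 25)j2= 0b111011101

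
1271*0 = 0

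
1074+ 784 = 1858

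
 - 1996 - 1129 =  - 3125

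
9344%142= 114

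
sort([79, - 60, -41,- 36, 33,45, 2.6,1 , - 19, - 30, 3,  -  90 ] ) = [  -  90, - 60,-41, - 36,  -  30, - 19,  1, 2.6,3, 33,45 , 79 ] 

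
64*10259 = 656576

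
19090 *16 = 305440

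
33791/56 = 603 + 23/56 = 603.41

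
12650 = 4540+8110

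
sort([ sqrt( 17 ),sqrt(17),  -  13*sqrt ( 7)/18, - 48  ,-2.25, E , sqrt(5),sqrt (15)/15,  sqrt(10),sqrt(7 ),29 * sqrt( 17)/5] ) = [-48, - 2.25, - 13*sqrt( 7) /18,  sqrt(15)/15 , sqrt (5 ),sqrt(7),E,sqrt(10),sqrt( 17), sqrt( 17), 29*sqrt( 17) /5]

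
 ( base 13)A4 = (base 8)206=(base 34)3w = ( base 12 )b2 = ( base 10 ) 134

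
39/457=39/457 = 0.09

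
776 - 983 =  - 207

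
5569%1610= 739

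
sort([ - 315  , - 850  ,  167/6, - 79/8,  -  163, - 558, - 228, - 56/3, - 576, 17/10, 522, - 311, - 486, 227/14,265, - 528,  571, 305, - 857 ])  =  [ - 857, - 850, - 576, - 558, - 528, - 486, - 315,-311, - 228 , - 163, - 56/3, - 79/8, 17/10 , 227/14, 167/6 , 265, 305, 522, 571]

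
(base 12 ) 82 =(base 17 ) 5D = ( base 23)46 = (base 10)98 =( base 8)142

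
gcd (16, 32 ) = 16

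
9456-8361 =1095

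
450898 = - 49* ( - 9202)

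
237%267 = 237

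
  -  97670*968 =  - 94544560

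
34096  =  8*4262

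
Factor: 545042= 2^1*31^1 * 59^1*149^1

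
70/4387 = 70/4387 = 0.02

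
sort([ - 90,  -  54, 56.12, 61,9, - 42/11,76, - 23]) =[ - 90,- 54, - 23 , - 42/11, 9,56.12,  61, 76]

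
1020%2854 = 1020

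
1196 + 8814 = 10010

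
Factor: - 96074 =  - 2^1*11^2*397^1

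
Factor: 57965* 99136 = 2^6*5^1 *1549^1 * 11593^1 = 5746418240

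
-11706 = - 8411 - 3295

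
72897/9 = 8099 + 2/3 = 8099.67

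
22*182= 4004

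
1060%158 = 112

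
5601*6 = 33606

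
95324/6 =47662/3= 15887.33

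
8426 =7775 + 651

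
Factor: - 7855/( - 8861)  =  5^1 * 1571^1*8861^( - 1)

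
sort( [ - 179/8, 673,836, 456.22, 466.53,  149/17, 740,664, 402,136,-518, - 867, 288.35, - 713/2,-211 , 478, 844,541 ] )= [ - 867,  -  518, - 713/2,  -  211, - 179/8, 149/17, 136, 288.35, 402,456.22, 466.53, 478, 541, 664, 673,740,  836 , 844 ]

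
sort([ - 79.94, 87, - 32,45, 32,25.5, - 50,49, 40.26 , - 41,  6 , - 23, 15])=[ - 79.94, - 50, - 41, - 32, - 23,6,  15,25.5 , 32,40.26, 45, 49,87 ]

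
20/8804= 5/2201= 0.00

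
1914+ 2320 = 4234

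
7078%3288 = 502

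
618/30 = 103/5 = 20.60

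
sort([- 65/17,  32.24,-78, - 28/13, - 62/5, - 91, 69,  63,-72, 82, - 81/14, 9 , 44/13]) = [  -  91,-78, - 72, - 62/5,  -  81/14, - 65/17,- 28/13, 44/13,9,32.24, 63,69, 82]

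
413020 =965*428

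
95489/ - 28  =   - 3411 + 19/28 = -3410.32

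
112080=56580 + 55500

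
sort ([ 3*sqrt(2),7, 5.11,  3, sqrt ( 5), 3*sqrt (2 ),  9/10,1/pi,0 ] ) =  [ 0, 1/pi, 9/10,sqrt( 5 ),3, 3*sqrt(2), 3*sqrt(2) , 5.11, 7 ] 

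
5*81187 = 405935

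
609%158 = 135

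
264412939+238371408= 502784347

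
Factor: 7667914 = 2^1*277^1*13841^1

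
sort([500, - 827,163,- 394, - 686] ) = [ - 827, - 686, - 394,163 , 500]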